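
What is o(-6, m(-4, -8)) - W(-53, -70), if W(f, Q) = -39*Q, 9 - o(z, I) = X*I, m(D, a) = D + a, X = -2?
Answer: -2745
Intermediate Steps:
o(z, I) = 9 + 2*I (o(z, I) = 9 - (-2)*I = 9 + 2*I)
o(-6, m(-4, -8)) - W(-53, -70) = (9 + 2*(-4 - 8)) - (-39)*(-70) = (9 + 2*(-12)) - 1*2730 = (9 - 24) - 2730 = -15 - 2730 = -2745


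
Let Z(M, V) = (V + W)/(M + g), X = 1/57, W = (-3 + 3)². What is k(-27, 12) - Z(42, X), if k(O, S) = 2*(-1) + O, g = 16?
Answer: -95875/3306 ≈ -29.000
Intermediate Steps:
W = 0 (W = 0² = 0)
X = 1/57 ≈ 0.017544
k(O, S) = -2 + O
Z(M, V) = V/(16 + M) (Z(M, V) = (V + 0)/(M + 16) = V/(16 + M))
k(-27, 12) - Z(42, X) = (-2 - 27) - 1/(57*(16 + 42)) = -29 - 1/(57*58) = -29 - 1*1/3306 = -29 - 1/3306 = -95875/3306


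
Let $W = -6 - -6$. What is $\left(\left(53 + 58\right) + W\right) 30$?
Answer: $3330$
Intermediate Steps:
$W = 0$ ($W = -6 + 6 = 0$)
$\left(\left(53 + 58\right) + W\right) 30 = \left(\left(53 + 58\right) + 0\right) 30 = \left(111 + 0\right) 30 = 111 \cdot 30 = 3330$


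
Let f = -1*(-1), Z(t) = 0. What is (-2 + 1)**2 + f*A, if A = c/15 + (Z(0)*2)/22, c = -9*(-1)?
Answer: 8/5 ≈ 1.6000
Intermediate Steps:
c = 9
A = 3/5 (A = 9/15 + (0*2)/22 = 9*(1/15) + 0*(1/22) = 3/5 + 0 = 3/5 ≈ 0.60000)
f = 1
(-2 + 1)**2 + f*A = (-2 + 1)**2 + 1*(3/5) = (-1)**2 + 3/5 = 1 + 3/5 = 8/5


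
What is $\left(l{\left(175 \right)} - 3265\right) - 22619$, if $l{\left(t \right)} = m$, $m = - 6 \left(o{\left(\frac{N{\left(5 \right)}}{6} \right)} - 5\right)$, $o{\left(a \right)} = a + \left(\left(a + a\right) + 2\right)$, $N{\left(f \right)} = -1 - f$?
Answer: $-25848$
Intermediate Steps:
$o{\left(a \right)} = 2 + 3 a$ ($o{\left(a \right)} = a + \left(2 a + 2\right) = a + \left(2 + 2 a\right) = 2 + 3 a$)
$m = 36$ ($m = - 6 \left(\left(2 + 3 \frac{-1 - 5}{6}\right) - 5\right) = - 6 \left(\left(2 + 3 \left(-1 - 5\right) \frac{1}{6}\right) - 5\right) = - 6 \left(\left(2 + 3 \left(\left(-6\right) \frac{1}{6}\right)\right) - 5\right) = - 6 \left(\left(2 + 3 \left(-1\right)\right) - 5\right) = - 6 \left(\left(2 - 3\right) - 5\right) = - 6 \left(-1 - 5\right) = \left(-6\right) \left(-6\right) = 36$)
$l{\left(t \right)} = 36$
$\left(l{\left(175 \right)} - 3265\right) - 22619 = \left(36 - 3265\right) - 22619 = -3229 - 22619 = -25848$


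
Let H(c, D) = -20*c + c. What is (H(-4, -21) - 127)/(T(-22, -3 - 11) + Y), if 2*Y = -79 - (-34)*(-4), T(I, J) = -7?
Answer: 102/229 ≈ 0.44542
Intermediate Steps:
H(c, D) = -19*c
Y = -215/2 (Y = (-79 - (-34)*(-4))/2 = (-79 - 1*136)/2 = (-79 - 136)/2 = (½)*(-215) = -215/2 ≈ -107.50)
(H(-4, -21) - 127)/(T(-22, -3 - 11) + Y) = (-19*(-4) - 127)/(-7 - 215/2) = (76 - 127)/(-229/2) = -51*(-2/229) = 102/229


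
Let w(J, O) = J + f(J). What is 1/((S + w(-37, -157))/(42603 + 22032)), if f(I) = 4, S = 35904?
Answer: 21545/11957 ≈ 1.8019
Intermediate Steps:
w(J, O) = 4 + J (w(J, O) = J + 4 = 4 + J)
1/((S + w(-37, -157))/(42603 + 22032)) = 1/((35904 + (4 - 37))/(42603 + 22032)) = 1/((35904 - 33)/64635) = 1/(35871*(1/64635)) = 1/(11957/21545) = 21545/11957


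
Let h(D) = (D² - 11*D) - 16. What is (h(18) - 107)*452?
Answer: 1356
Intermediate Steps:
h(D) = -16 + D² - 11*D
(h(18) - 107)*452 = ((-16 + 18² - 11*18) - 107)*452 = ((-16 + 324 - 198) - 107)*452 = (110 - 107)*452 = 3*452 = 1356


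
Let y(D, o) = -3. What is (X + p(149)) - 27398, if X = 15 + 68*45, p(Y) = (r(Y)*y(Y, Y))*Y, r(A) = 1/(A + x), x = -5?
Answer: -1167653/48 ≈ -24326.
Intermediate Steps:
r(A) = 1/(-5 + A) (r(A) = 1/(A - 5) = 1/(-5 + A))
p(Y) = -3*Y/(-5 + Y) (p(Y) = (-3/(-5 + Y))*Y = -3*Y/(-5 + Y))
X = 3075 (X = 15 + 3060 = 3075)
(X + p(149)) - 27398 = (3075 - 3*149/(-5 + 149)) - 27398 = (3075 - 3*149/144) - 27398 = (3075 - 3*149*1/144) - 27398 = (3075 - 149/48) - 27398 = 147451/48 - 27398 = -1167653/48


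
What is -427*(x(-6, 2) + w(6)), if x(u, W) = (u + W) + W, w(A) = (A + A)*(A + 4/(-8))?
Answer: -27328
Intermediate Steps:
w(A) = 2*A*(-½ + A) (w(A) = (2*A)*(A + 4*(-⅛)) = (2*A)*(A - ½) = (2*A)*(-½ + A) = 2*A*(-½ + A))
x(u, W) = u + 2*W (x(u, W) = (W + u) + W = u + 2*W)
-427*(x(-6, 2) + w(6)) = -427*((-6 + 2*2) + 6*(-1 + 2*6)) = -427*((-6 + 4) + 6*(-1 + 12)) = -427*(-2 + 6*11) = -427*(-2 + 66) = -427*64 = -27328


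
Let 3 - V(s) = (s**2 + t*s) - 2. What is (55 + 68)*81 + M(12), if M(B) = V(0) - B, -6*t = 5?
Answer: 9956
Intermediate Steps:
t = -5/6 (t = -1/6*5 = -5/6 ≈ -0.83333)
V(s) = 5 - s**2 + 5*s/6 (V(s) = 3 - ((s**2 - 5*s/6) - 2) = 3 - (-2 + s**2 - 5*s/6) = 3 + (2 - s**2 + 5*s/6) = 5 - s**2 + 5*s/6)
M(B) = 5 - B (M(B) = (5 - 1*0**2 + (5/6)*0) - B = (5 - 1*0 + 0) - B = (5 + 0 + 0) - B = 5 - B)
(55 + 68)*81 + M(12) = (55 + 68)*81 + (5 - 1*12) = 123*81 + (5 - 12) = 9963 - 7 = 9956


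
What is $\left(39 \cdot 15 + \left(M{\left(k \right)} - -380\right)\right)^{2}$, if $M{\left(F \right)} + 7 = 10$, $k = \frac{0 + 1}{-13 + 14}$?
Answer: $937024$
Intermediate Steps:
$k = 1$ ($k = 1 \cdot 1^{-1} = 1 \cdot 1 = 1$)
$M{\left(F \right)} = 3$ ($M{\left(F \right)} = -7 + 10 = 3$)
$\left(39 \cdot 15 + \left(M{\left(k \right)} - -380\right)\right)^{2} = \left(39 \cdot 15 + \left(3 - -380\right)\right)^{2} = \left(585 + \left(3 + 380\right)\right)^{2} = \left(585 + 383\right)^{2} = 968^{2} = 937024$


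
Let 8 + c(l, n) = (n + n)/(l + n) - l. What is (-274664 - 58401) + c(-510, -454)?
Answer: -80147456/241 ≈ -3.3256e+5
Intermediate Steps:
c(l, n) = -8 - l + 2*n/(l + n) (c(l, n) = -8 + ((n + n)/(l + n) - l) = -8 + ((2*n)/(l + n) - l) = -8 + (2*n/(l + n) - l) = -8 + (-l + 2*n/(l + n)) = -8 - l + 2*n/(l + n))
(-274664 - 58401) + c(-510, -454) = (-274664 - 58401) + (-1*(-510)² - 8*(-510) - 6*(-454) - 1*(-510)*(-454))/(-510 - 454) = -333065 + (-1*260100 + 4080 + 2724 - 231540)/(-964) = -333065 - (-260100 + 4080 + 2724 - 231540)/964 = -333065 - 1/964*(-484836) = -333065 + 121209/241 = -80147456/241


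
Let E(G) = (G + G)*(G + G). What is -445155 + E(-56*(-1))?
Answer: -432611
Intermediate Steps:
E(G) = 4*G² (E(G) = (2*G)*(2*G) = 4*G²)
-445155 + E(-56*(-1)) = -445155 + 4*(-56*(-1))² = -445155 + 4*56² = -445155 + 4*3136 = -445155 + 12544 = -432611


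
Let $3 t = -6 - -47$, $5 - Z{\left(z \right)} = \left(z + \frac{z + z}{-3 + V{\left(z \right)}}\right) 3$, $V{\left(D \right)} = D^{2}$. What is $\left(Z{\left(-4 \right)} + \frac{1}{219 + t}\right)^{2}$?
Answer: $\frac{29257760401}{82337476} \approx 355.34$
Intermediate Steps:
$Z{\left(z \right)} = 5 - 3 z - \frac{6 z}{-3 + z^{2}}$ ($Z{\left(z \right)} = 5 - \left(z + \frac{z + z}{-3 + z^{2}}\right) 3 = 5 - \left(z + \frac{2 z}{-3 + z^{2}}\right) 3 = 5 - \left(3 z + \frac{6 z}{-3 + z^{2}}\right) = 5 - 3 z - \frac{6 z}{-3 + z^{2}}$)
$t = \frac{41}{3}$ ($t = \frac{-6 - -47}{3} = \frac{-6 + 47}{3} = \frac{1}{3} \cdot 41 = \frac{41}{3} \approx 13.667$)
$\left(Z{\left(-4 \right)} + \frac{1}{219 + t}\right)^{2} = \left(\frac{-15 - 3 \left(-4\right)^{3} + 3 \left(-4\right) + 5 \left(-4\right)^{2}}{-3 + \left(-4\right)^{2}} + \frac{1}{219 + \frac{41}{3}}\right)^{2} = \left(\frac{-15 - -192 - 12 + 5 \cdot 16}{-3 + 16} + \frac{1}{\frac{698}{3}}\right)^{2} = \left(\frac{-15 + 192 - 12 + 80}{13} + \frac{3}{698}\right)^{2} = \left(\frac{1}{13} \cdot 245 + \frac{3}{698}\right)^{2} = \left(\frac{245}{13} + \frac{3}{698}\right)^{2} = \left(\frac{171049}{9074}\right)^{2} = \frac{29257760401}{82337476}$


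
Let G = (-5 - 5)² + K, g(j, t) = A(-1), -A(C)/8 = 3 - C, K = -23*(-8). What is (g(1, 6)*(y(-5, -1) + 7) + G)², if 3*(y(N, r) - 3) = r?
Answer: 5776/9 ≈ 641.78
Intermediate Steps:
K = 184
A(C) = -24 + 8*C (A(C) = -8*(3 - C) = -24 + 8*C)
g(j, t) = -32 (g(j, t) = -24 + 8*(-1) = -24 - 8 = -32)
y(N, r) = 3 + r/3
G = 284 (G = (-5 - 5)² + 184 = (-10)² + 184 = 100 + 184 = 284)
(g(1, 6)*(y(-5, -1) + 7) + G)² = (-32*((3 + (⅓)*(-1)) + 7) + 284)² = (-32*((3 - ⅓) + 7) + 284)² = (-32*(8/3 + 7) + 284)² = (-32*29/3 + 284)² = (-928/3 + 284)² = (-76/3)² = 5776/9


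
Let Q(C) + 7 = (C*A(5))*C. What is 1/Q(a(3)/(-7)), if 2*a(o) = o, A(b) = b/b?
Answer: -196/1363 ≈ -0.14380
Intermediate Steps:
A(b) = 1
a(o) = o/2
Q(C) = -7 + C² (Q(C) = -7 + (C*1)*C = -7 + C*C = -7 + C²)
1/Q(a(3)/(-7)) = 1/(-7 + (((½)*3)/(-7))²) = 1/(-7 + ((3/2)*(-⅐))²) = 1/(-7 + (-3/14)²) = 1/(-7 + 9/196) = 1/(-1363/196) = -196/1363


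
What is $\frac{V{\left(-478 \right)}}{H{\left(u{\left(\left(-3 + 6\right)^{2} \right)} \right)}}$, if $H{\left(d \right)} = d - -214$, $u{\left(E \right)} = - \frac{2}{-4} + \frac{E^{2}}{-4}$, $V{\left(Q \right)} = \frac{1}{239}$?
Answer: $\frac{4}{185703} \approx 2.154 \cdot 10^{-5}$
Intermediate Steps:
$V{\left(Q \right)} = \frac{1}{239}$
$u{\left(E \right)} = \frac{1}{2} - \frac{E^{2}}{4}$ ($u{\left(E \right)} = \left(-2\right) \left(- \frac{1}{4}\right) + E^{2} \left(- \frac{1}{4}\right) = \frac{1}{2} - \frac{E^{2}}{4}$)
$H{\left(d \right)} = 214 + d$ ($H{\left(d \right)} = d + 214 = 214 + d$)
$\frac{V{\left(-478 \right)}}{H{\left(u{\left(\left(-3 + 6\right)^{2} \right)} \right)}} = \frac{1}{239 \left(214 + \left(\frac{1}{2} - \frac{\left(\left(-3 + 6\right)^{2}\right)^{2}}{4}\right)\right)} = \frac{1}{239 \left(214 + \left(\frac{1}{2} - \frac{\left(3^{2}\right)^{2}}{4}\right)\right)} = \frac{1}{239 \left(214 + \left(\frac{1}{2} - \frac{9^{2}}{4}\right)\right)} = \frac{1}{239 \left(214 + \left(\frac{1}{2} - \frac{81}{4}\right)\right)} = \frac{1}{239 \left(214 - \frac{79}{4}\right)} = \frac{1}{239 \cdot \frac{777}{4}} = \frac{1}{239} \cdot \frac{4}{777} = \frac{4}{185703}$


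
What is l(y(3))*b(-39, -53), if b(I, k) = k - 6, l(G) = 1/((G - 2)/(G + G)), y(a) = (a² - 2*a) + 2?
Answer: -590/3 ≈ -196.67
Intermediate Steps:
y(a) = 2 + a² - 2*a
l(G) = 2*G/(-2 + G) (l(G) = 1/((-2 + G)/((2*G))) = 1/((-2 + G)*(1/(2*G))) = 1/((-2 + G)/(2*G)) = 2*G/(-2 + G))
b(I, k) = -6 + k
l(y(3))*b(-39, -53) = (2*(2 + 3² - 2*3)/(-2 + (2 + 3² - 2*3)))*(-6 - 53) = (2*(2 + 9 - 6)/(-2 + (2 + 9 - 6)))*(-59) = (2*5/(-2 + 5))*(-59) = (2*5/3)*(-59) = (2*5*(⅓))*(-59) = (10/3)*(-59) = -590/3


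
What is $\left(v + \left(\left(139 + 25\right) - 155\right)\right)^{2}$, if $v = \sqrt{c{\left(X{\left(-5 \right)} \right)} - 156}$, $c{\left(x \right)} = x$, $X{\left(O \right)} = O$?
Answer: $\left(9 + i \sqrt{161}\right)^{2} \approx -80.0 + 228.39 i$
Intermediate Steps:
$v = i \sqrt{161}$ ($v = \sqrt{-5 - 156} = \sqrt{-161} = i \sqrt{161} \approx 12.689 i$)
$\left(v + \left(\left(139 + 25\right) - 155\right)\right)^{2} = \left(i \sqrt{161} + \left(\left(139 + 25\right) - 155\right)\right)^{2} = \left(i \sqrt{161} + \left(164 - 155\right)\right)^{2} = \left(i \sqrt{161} + 9\right)^{2} = \left(9 + i \sqrt{161}\right)^{2}$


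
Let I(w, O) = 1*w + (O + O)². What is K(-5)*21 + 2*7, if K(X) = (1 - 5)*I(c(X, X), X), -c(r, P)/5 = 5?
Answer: -6286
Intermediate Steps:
c(r, P) = -25 (c(r, P) = -5*5 = -25)
I(w, O) = w + 4*O² (I(w, O) = w + (2*O)² = w + 4*O²)
K(X) = 100 - 16*X² (K(X) = (1 - 5)*(-25 + 4*X²) = -4*(-25 + 4*X²) = 100 - 16*X²)
K(-5)*21 + 2*7 = (100 - 16*(-5)²)*21 + 2*7 = (100 - 16*25)*21 + 14 = (100 - 400)*21 + 14 = -300*21 + 14 = -6300 + 14 = -6286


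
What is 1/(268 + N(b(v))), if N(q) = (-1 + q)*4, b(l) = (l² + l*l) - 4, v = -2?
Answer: 1/280 ≈ 0.0035714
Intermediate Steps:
b(l) = -4 + 2*l² (b(l) = (l² + l²) - 4 = 2*l² - 4 = -4 + 2*l²)
N(q) = -4 + 4*q
1/(268 + N(b(v))) = 1/(268 + (-4 + 4*(-4 + 2*(-2)²))) = 1/(268 + (-4 + 4*(-4 + 2*4))) = 1/(268 + (-4 + 4*(-4 + 8))) = 1/(268 + (-4 + 4*4)) = 1/(268 + (-4 + 16)) = 1/(268 + 12) = 1/280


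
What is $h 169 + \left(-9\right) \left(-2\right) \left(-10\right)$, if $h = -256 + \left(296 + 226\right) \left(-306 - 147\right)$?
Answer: $-40006198$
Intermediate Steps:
$h = -236722$ ($h = -256 + 522 \left(-453\right) = -256 - 236466 = -236722$)
$h 169 + \left(-9\right) \left(-2\right) \left(-10\right) = \left(-236722\right) 169 + \left(-9\right) \left(-2\right) \left(-10\right) = -40006018 + 18 \left(-10\right) = -40006018 - 180 = -40006198$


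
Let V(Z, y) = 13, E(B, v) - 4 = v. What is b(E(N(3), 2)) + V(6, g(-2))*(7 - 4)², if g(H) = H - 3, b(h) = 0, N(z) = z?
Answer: 117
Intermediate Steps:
E(B, v) = 4 + v
g(H) = -3 + H
b(E(N(3), 2)) + V(6, g(-2))*(7 - 4)² = 0 + 13*(7 - 4)² = 0 + 13*3² = 0 + 13*9 = 0 + 117 = 117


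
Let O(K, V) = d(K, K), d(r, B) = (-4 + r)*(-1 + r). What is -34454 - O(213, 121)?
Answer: -78762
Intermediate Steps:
d(r, B) = (-1 + r)*(-4 + r)
O(K, V) = 4 + K² - 5*K
-34454 - O(213, 121) = -34454 - (4 + 213² - 5*213) = -34454 - (4 + 45369 - 1065) = -34454 - 1*44308 = -34454 - 44308 = -78762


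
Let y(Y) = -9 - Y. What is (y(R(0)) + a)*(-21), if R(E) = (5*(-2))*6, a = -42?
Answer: -189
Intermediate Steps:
R(E) = -60 (R(E) = -10*6 = -60)
(y(R(0)) + a)*(-21) = ((-9 - 1*(-60)) - 42)*(-21) = ((-9 + 60) - 42)*(-21) = (51 - 42)*(-21) = 9*(-21) = -189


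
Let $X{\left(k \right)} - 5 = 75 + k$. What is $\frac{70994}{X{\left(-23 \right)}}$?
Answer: $\frac{70994}{57} \approx 1245.5$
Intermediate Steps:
$X{\left(k \right)} = 80 + k$ ($X{\left(k \right)} = 5 + \left(75 + k\right) = 80 + k$)
$\frac{70994}{X{\left(-23 \right)}} = \frac{70994}{80 - 23} = \frac{70994}{57}$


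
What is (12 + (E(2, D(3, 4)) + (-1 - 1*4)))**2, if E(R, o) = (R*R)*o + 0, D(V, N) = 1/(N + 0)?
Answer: 64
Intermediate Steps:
D(V, N) = 1/N
E(R, o) = o*R**2 (E(R, o) = R**2*o + 0 = o*R**2 + 0 = o*R**2)
(12 + (E(2, D(3, 4)) + (-1 - 1*4)))**2 = (12 + (2**2/4 + (-1 - 1*4)))**2 = (12 + ((1/4)*4 + (-1 - 4)))**2 = (12 + (1 - 5))**2 = (12 - 4)**2 = 8**2 = 64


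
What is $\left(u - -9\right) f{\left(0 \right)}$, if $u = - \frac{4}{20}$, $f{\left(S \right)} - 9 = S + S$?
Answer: $\frac{396}{5} \approx 79.2$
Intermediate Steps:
$f{\left(S \right)} = 9 + 2 S$ ($f{\left(S \right)} = 9 + \left(S + S\right) = 9 + 2 S$)
$u = - \frac{1}{5}$ ($u = \left(-4\right) \frac{1}{20} = - \frac{1}{5} \approx -0.2$)
$\left(u - -9\right) f{\left(0 \right)} = \left(- \frac{1}{5} - -9\right) \left(9 + 2 \cdot 0\right) = \left(- \frac{1}{5} + \left(-1 + 10\right)\right) \left(9 + 0\right) = \left(- \frac{1}{5} + 9\right) 9 = \frac{44}{5} \cdot 9 = \frac{396}{5}$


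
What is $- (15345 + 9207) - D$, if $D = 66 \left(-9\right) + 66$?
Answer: $-24024$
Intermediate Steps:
$D = -528$ ($D = -594 + 66 = -528$)
$- (15345 + 9207) - D = - (15345 + 9207) - -528 = \left(-1\right) 24552 + 528 = -24552 + 528 = -24024$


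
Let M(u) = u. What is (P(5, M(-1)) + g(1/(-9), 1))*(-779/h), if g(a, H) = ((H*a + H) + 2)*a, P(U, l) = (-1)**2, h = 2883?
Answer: -42845/233523 ≈ -0.18347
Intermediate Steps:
P(U, l) = 1
g(a, H) = a*(2 + H + H*a) (g(a, H) = ((H + H*a) + 2)*a = (2 + H + H*a)*a = a*(2 + H + H*a))
(P(5, M(-1)) + g(1/(-9), 1))*(-779/h) = (1 + (2 + 1 + 1/(-9))/(-9))*(-779/2883) = (1 - (2 + 1 + 1*(-1/9))/9)*(-779*1/2883) = (1 - (2 + 1 - 1/9)/9)*(-779/2883) = (1 - 1/9*26/9)*(-779/2883) = (1 - 26/81)*(-779/2883) = (55/81)*(-779/2883) = -42845/233523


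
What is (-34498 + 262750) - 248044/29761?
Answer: 6792759728/29761 ≈ 2.2824e+5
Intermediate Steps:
(-34498 + 262750) - 248044/29761 = 228252 - 248044*1/29761 = 228252 - 248044/29761 = 6792759728/29761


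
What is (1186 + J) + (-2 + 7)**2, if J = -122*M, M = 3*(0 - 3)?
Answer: 2309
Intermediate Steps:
M = -9 (M = 3*(-3) = -9)
J = 1098 (J = -122*(-9) = 1098)
(1186 + J) + (-2 + 7)**2 = (1186 + 1098) + (-2 + 7)**2 = 2284 + 5**2 = 2284 + 25 = 2309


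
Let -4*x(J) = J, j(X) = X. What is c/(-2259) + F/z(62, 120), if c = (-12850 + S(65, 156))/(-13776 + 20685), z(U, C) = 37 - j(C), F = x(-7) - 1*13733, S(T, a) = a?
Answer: 857242362083/5181667092 ≈ 165.44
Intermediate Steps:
x(J) = -J/4
F = -54925/4 (F = -¼*(-7) - 1*13733 = 7/4 - 13733 = -54925/4 ≈ -13731.)
z(U, C) = 37 - C
c = -12694/6909 (c = (-12850 + 156)/(-13776 + 20685) = -12694/6909 ≈ -1.8373)
c/(-2259) + F/z(62, 120) = -12694/6909/(-2259) - 54925/(4*(37 - 1*120)) = -12694/6909*(-1/2259) - 54925/(4*(37 - 120)) = 12694/15607431 - 54925/4/(-83) = 12694/15607431 - 54925/4*(-1/83) = 12694/15607431 + 54925/332 = 857242362083/5181667092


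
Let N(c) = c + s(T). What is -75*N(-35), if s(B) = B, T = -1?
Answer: 2700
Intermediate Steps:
N(c) = -1 + c (N(c) = c - 1 = -1 + c)
-75*N(-35) = -75*(-1 - 35) = -75*(-36) = 2700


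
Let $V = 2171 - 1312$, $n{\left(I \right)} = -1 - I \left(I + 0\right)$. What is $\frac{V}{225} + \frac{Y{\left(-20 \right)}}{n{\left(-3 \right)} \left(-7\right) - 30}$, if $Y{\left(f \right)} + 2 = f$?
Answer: $\frac{2941}{900} \approx 3.2678$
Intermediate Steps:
$Y{\left(f \right)} = -2 + f$
$n{\left(I \right)} = -1 - I^{2}$ ($n{\left(I \right)} = -1 - I I = -1 - I^{2}$)
$V = 859$ ($V = 2171 - 1312 = 859$)
$\frac{V}{225} + \frac{Y{\left(-20 \right)}}{n{\left(-3 \right)} \left(-7\right) - 30} = \frac{859}{225} + \frac{-2 - 20}{\left(-1 - \left(-3\right)^{2}\right) \left(-7\right) - 30} = 859 \cdot \frac{1}{225} - \frac{22}{\left(-1 - 9\right) \left(-7\right) - 30} = \frac{859}{225} - \frac{22}{\left(-1 - 9\right) \left(-7\right) - 30} = \frac{859}{225} - \frac{22}{\left(-10\right) \left(-7\right) - 30} = \frac{859}{225} - \frac{22}{70 - 30} = \frac{859}{225} - \frac{22}{40} = \frac{859}{225} - \frac{11}{20} = \frac{2941}{900}$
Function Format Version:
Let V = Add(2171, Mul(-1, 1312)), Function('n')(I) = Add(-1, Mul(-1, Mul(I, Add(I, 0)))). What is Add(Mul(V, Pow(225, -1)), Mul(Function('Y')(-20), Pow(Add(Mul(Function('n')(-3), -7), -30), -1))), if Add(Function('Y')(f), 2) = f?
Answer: Rational(2941, 900) ≈ 3.2678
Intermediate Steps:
Function('Y')(f) = Add(-2, f)
Function('n')(I) = Add(-1, Mul(-1, Pow(I, 2))) (Function('n')(I) = Add(-1, Mul(-1, Mul(I, I))) = Add(-1, Mul(-1, Pow(I, 2))))
V = 859 (V = Add(2171, -1312) = 859)
Add(Mul(V, Pow(225, -1)), Mul(Function('Y')(-20), Pow(Add(Mul(Function('n')(-3), -7), -30), -1))) = Add(Mul(859, Pow(225, -1)), Mul(Add(-2, -20), Pow(Add(Mul(Add(-1, Mul(-1, Pow(-3, 2))), -7), -30), -1))) = Add(Mul(859, Rational(1, 225)), Mul(-22, Pow(Add(Mul(Add(-1, Mul(-1, 9)), -7), -30), -1))) = Add(Rational(859, 225), Mul(-22, Pow(Add(Mul(Add(-1, -9), -7), -30), -1))) = Add(Rational(859, 225), Mul(-22, Pow(Add(Mul(-10, -7), -30), -1))) = Add(Rational(859, 225), Mul(-22, Pow(Add(70, -30), -1))) = Add(Rational(859, 225), Mul(-22, Pow(40, -1))) = Add(Rational(859, 225), Mul(-22, Rational(1, 40))) = Add(Rational(859, 225), Rational(-11, 20)) = Rational(2941, 900)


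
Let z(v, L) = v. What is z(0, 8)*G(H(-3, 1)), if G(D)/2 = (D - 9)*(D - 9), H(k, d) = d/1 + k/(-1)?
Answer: 0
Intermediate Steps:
H(k, d) = d - k (H(k, d) = d*1 + k*(-1) = d - k)
G(D) = 2*(-9 + D)² (G(D) = 2*((D - 9)*(D - 9)) = 2*((-9 + D)*(-9 + D)) = 2*(-9 + D)²)
z(0, 8)*G(H(-3, 1)) = 0*(2*(-9 + (1 - 1*(-3)))²) = 0*(2*(-9 + (1 + 3))²) = 0*(2*(-9 + 4)²) = 0*(2*(-5)²) = 0*(2*25) = 0*50 = 0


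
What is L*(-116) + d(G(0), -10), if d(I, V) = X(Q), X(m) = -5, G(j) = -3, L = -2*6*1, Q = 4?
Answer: 1387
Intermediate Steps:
L = -12 (L = -12*1 = -12)
d(I, V) = -5
L*(-116) + d(G(0), -10) = -12*(-116) - 5 = 1392 - 5 = 1387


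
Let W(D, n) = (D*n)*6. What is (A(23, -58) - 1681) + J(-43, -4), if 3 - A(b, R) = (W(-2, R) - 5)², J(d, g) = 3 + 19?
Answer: -479137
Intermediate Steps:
W(D, n) = 6*D*n
J(d, g) = 22
A(b, R) = 3 - (-5 - 12*R)² (A(b, R) = 3 - (6*(-2)*R - 5)² = 3 - (-12*R - 5)² = 3 - (-5 - 12*R)²)
(A(23, -58) - 1681) + J(-43, -4) = ((3 - (5 + 12*(-58))²) - 1681) + 22 = ((3 - (5 - 696)²) - 1681) + 22 = ((3 - 1*(-691)²) - 1681) + 22 = ((3 - 1*477481) - 1681) + 22 = ((3 - 477481) - 1681) + 22 = (-477478 - 1681) + 22 = -479159 + 22 = -479137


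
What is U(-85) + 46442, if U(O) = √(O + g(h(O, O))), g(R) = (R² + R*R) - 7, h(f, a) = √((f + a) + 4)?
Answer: 46442 + 2*I*√106 ≈ 46442.0 + 20.591*I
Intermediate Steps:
h(f, a) = √(4 + a + f) (h(f, a) = √((a + f) + 4) = √(4 + a + f))
g(R) = -7 + 2*R² (g(R) = (R² + R²) - 7 = 2*R² - 7 = -7 + 2*R²)
U(O) = √(1 + 5*O) (U(O) = √(O + (-7 + 2*(√(4 + O + O))²)) = √(O + (-7 + 2*(√(4 + 2*O))²)) = √(O + (-7 + 2*(4 + 2*O))) = √(O + (-7 + (8 + 4*O))) = √(O + (1 + 4*O)) = √(1 + 5*O))
U(-85) + 46442 = √(1 + 5*(-85)) + 46442 = √(1 - 425) + 46442 = √(-424) + 46442 = 2*I*√106 + 46442 = 46442 + 2*I*√106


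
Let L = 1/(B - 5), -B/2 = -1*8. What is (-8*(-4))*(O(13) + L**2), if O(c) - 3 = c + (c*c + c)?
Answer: 766688/121 ≈ 6336.3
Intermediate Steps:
B = 16 (B = -(-2)*8 = -2*(-8) = 16)
O(c) = 3 + c**2 + 2*c (O(c) = 3 + (c + (c*c + c)) = 3 + (c + (c**2 + c)) = 3 + (c + (c + c**2)) = 3 + (c**2 + 2*c) = 3 + c**2 + 2*c)
L = 1/11 (L = 1/(16 - 5) = 1/11 ≈ 0.090909)
(-8*(-4))*(O(13) + L**2) = (-8*(-4))*((3 + 13**2 + 2*13) + (1/11)**2) = 32*((3 + 169 + 26) + 1/121) = 32*(198 + 1/121) = 32*(23959/121) = 766688/121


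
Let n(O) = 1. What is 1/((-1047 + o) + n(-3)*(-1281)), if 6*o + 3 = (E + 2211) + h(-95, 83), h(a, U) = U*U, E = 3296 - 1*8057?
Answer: -3/4816 ≈ -0.00062292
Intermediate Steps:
E = -4761 (E = 3296 - 8057 = -4761)
h(a, U) = U**2
o = 2168/3 (o = -1/2 + ((-4761 + 2211) + 83**2)/6 = -1/2 + (-2550 + 6889)/6 = -1/2 + (1/6)*4339 = -1/2 + 4339/6 = 2168/3 ≈ 722.67)
1/((-1047 + o) + n(-3)*(-1281)) = 1/((-1047 + 2168/3) + 1*(-1281)) = 1/(-973/3 - 1281) = 1/(-4816/3) = -3/4816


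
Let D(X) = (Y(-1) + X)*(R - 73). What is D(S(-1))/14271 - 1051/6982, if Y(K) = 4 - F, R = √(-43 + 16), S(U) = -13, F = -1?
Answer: -10921333/99640122 - 8*I*√3/4757 ≈ -0.10961 - 0.0029128*I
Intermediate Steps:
R = 3*I*√3 (R = √(-27) = 3*I*√3 ≈ 5.1962*I)
Y(K) = 5 (Y(K) = 4 - 1*(-1) = 4 + 1 = 5)
D(X) = (-73 + 3*I*√3)*(5 + X) (D(X) = (5 + X)*(3*I*√3 - 73) = (5 + X)*(-73 + 3*I*√3) = (-73 + 3*I*√3)*(5 + X))
D(S(-1))/14271 - 1051/6982 = (-365 - 73*(-13) + 15*I*√3 + 3*I*(-13)*√3)/14271 - 1051/6982 = (-365 + 949 + 15*I*√3 - 39*I*√3)*(1/14271) - 1051*1/6982 = (584 - 24*I*√3)*(1/14271) - 1051/6982 = (584/14271 - 8*I*√3/4757) - 1051/6982 = -10921333/99640122 - 8*I*√3/4757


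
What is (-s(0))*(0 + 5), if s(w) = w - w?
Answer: 0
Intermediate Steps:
s(w) = 0
(-s(0))*(0 + 5) = (-1*0)*(0 + 5) = 0*5 = 0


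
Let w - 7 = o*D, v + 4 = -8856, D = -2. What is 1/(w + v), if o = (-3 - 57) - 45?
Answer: -1/8643 ≈ -0.00011570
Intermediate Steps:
o = -105 (o = -60 - 45 = -105)
v = -8860 (v = -4 - 8856 = -8860)
w = 217 (w = 7 - 105*(-2) = 7 + 210 = 217)
1/(w + v) = 1/(217 - 8860) = 1/(-8643) = -1/8643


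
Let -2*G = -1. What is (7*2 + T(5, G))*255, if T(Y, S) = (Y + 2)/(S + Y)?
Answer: 42840/11 ≈ 3894.5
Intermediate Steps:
G = ½ (G = -½*(-1) = ½ ≈ 0.50000)
T(Y, S) = (2 + Y)/(S + Y)
(7*2 + T(5, G))*255 = (7*2 + (2 + 5)/(½ + 5))*255 = (14 + 7/(11/2))*255 = (14 + (2/11)*7)*255 = (14 + 14/11)*255 = (168/11)*255 = 42840/11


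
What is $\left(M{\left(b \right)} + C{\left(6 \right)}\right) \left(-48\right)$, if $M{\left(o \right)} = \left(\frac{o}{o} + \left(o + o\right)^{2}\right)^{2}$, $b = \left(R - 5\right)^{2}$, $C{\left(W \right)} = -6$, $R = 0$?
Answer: $-300239760$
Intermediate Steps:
$b = 25$ ($b = \left(0 - 5\right)^{2} = \left(-5\right)^{2} = 25$)
$M{\left(o \right)} = \left(1 + 4 o^{2}\right)^{2}$ ($M{\left(o \right)} = \left(1 + \left(2 o\right)^{2}\right)^{2} = \left(1 + 4 o^{2}\right)^{2}$)
$\left(M{\left(b \right)} + C{\left(6 \right)}\right) \left(-48\right) = \left(\left(1 + 4 \cdot 25^{2}\right)^{2} - 6\right) \left(-48\right) = \left(\left(1 + 4 \cdot 625\right)^{2} - 6\right) \left(-48\right) = \left(\left(1 + 2500\right)^{2} - 6\right) \left(-48\right) = \left(2501^{2} - 6\right) \left(-48\right) = \left(6255001 - 6\right) \left(-48\right) = 6254995 \left(-48\right) = -300239760$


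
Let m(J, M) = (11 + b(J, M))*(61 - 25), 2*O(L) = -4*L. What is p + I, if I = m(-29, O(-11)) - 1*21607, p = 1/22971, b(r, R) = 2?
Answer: -485583968/22971 ≈ -21139.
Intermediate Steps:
O(L) = -2*L (O(L) = (-4*L)/2 = -2*L)
p = 1/22971 ≈ 4.3533e-5
m(J, M) = 468 (m(J, M) = (11 + 2)*(61 - 25) = 13*36 = 468)
I = -21139 (I = 468 - 1*21607 = 468 - 21607 = -21139)
p + I = 1/22971 - 21139 = -485583968/22971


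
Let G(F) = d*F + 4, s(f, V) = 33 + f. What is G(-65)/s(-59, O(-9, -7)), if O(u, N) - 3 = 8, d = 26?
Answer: 843/13 ≈ 64.846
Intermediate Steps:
O(u, N) = 11 (O(u, N) = 3 + 8 = 11)
G(F) = 4 + 26*F (G(F) = 26*F + 4 = 4 + 26*F)
G(-65)/s(-59, O(-9, -7)) = (4 + 26*(-65))/(33 - 59) = (4 - 1690)/(-26) = -1686*(-1/26) = 843/13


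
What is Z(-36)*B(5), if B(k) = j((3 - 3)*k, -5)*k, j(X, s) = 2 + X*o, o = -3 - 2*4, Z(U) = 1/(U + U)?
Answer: -5/36 ≈ -0.13889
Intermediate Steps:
Z(U) = 1/(2*U)
o = -11 (o = -3 - 8 = -11)
j(X, s) = 2 - 11*X (j(X, s) = 2 + X*(-11) = 2 - 11*X)
B(k) = 2*k (B(k) = (2 - 11*(3 - 3)*k)*k = (2 - 0*k)*k = (2 - 11*0)*k = (2 + 0)*k = 2*k)
Z(-36)*B(5) = ((1/2)/(-36))*(2*5) = ((1/2)*(-1/36))*10 = -1/72*10 = -5/36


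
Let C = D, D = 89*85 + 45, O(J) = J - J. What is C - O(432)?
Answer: 7610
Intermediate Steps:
O(J) = 0
D = 7610 (D = 7565 + 45 = 7610)
C = 7610
C - O(432) = 7610 - 1*0 = 7610 + 0 = 7610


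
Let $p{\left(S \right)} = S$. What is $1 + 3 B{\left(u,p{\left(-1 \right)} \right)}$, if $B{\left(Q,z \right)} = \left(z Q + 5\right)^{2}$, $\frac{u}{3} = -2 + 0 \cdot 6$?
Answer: $364$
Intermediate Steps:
$u = -6$ ($u = 3 \left(-2 + 0 \cdot 6\right) = 3 \left(-2 + 0\right) = 3 \left(-2\right) = -6$)
$B{\left(Q,z \right)} = \left(5 + Q z\right)^{2}$ ($B{\left(Q,z \right)} = \left(Q z + 5\right)^{2} = \left(5 + Q z\right)^{2}$)
$1 + 3 B{\left(u,p{\left(-1 \right)} \right)} = 1 + 3 \left(5 - -6\right)^{2} = 1 + 3 \left(5 + 6\right)^{2} = 1 + 3 \cdot 11^{2} = 1 + 3 \cdot 121 = 1 + 363 = 364$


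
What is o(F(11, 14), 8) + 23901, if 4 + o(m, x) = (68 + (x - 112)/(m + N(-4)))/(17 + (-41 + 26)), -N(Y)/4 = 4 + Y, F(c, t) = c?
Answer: 263189/11 ≈ 23926.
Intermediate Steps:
N(Y) = -16 - 4*Y (N(Y) = -4*(4 + Y) = -16 - 4*Y)
o(m, x) = 30 + (-112 + x)/(2*m) (o(m, x) = -4 + (68 + (x - 112)/(m + (-16 - 4*(-4))))/(17 + (-41 + 26)) = -4 + (68 + (-112 + x)/(m + (-16 + 16)))/(17 - 15) = -4 + (68 + (-112 + x)/(m + 0))/2 = -4 + (68 + (-112 + x)/m)*(½) = -4 + (34 + (-112 + x)/(2*m)) = 30 + (-112 + x)/(2*m))
o(F(11, 14), 8) + 23901 = (½)*(-112 + 8 + 60*11)/11 + 23901 = (½)*(1/11)*(-112 + 8 + 660) + 23901 = (½)*(1/11)*556 + 23901 = 278/11 + 23901 = 263189/11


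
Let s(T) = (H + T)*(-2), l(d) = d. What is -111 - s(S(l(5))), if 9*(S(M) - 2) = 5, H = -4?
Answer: -1025/9 ≈ -113.89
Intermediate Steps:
S(M) = 23/9 (S(M) = 2 + (⅑)*5 = 2 + 5/9 = 23/9)
s(T) = 8 - 2*T (s(T) = (-4 + T)*(-2) = 8 - 2*T)
-111 - s(S(l(5))) = -111 - (8 - 2*23/9) = -111 - (8 - 46/9) = -111 - 1*26/9 = -111 - 26/9 = -1025/9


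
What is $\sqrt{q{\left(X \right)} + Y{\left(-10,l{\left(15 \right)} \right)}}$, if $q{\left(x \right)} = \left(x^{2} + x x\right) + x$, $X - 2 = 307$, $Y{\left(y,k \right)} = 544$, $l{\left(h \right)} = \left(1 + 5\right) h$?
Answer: $13 \sqrt{1135} \approx 437.97$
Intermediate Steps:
$l{\left(h \right)} = 6 h$
$X = 309$ ($X = 2 + 307 = 309$)
$q{\left(x \right)} = x + 2 x^{2}$ ($q{\left(x \right)} = \left(x^{2} + x^{2}\right) + x = 2 x^{2} + x = x + 2 x^{2}$)
$\sqrt{q{\left(X \right)} + Y{\left(-10,l{\left(15 \right)} \right)}} = \sqrt{309 \left(1 + 2 \cdot 309\right) + 544} = \sqrt{309 \left(1 + 618\right) + 544} = \sqrt{309 \cdot 619 + 544} = \sqrt{191271 + 544} = \sqrt{191815} = 13 \sqrt{1135}$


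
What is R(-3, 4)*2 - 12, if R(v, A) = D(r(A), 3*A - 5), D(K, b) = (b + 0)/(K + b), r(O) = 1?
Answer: -41/4 ≈ -10.250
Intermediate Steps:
D(K, b) = b/(K + b)
R(v, A) = (-5 + 3*A)/(-4 + 3*A) (R(v, A) = (3*A - 5)/(1 + (3*A - 5)) = (-5 + 3*A)/(1 + (-5 + 3*A)) = (-5 + 3*A)/(-4 + 3*A))
R(-3, 4)*2 - 12 = ((-5 + 3*4)/(-4 + 3*4))*2 - 12 = ((-5 + 12)/(-4 + 12))*2 - 12 = (7/8)*2 - 12 = 7/4 - 12 = -41/4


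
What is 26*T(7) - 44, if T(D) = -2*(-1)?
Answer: 8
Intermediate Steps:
T(D) = 2
26*T(7) - 44 = 26*2 - 44 = 52 - 44 = 8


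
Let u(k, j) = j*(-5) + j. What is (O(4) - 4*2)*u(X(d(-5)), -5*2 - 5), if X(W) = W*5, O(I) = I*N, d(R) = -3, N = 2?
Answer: 0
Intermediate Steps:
O(I) = 2*I (O(I) = I*2 = 2*I)
X(W) = 5*W
u(k, j) = -4*j (u(k, j) = -5*j + j = -4*j)
(O(4) - 4*2)*u(X(d(-5)), -5*2 - 5) = (2*4 - 4*2)*(-4*(-5*2 - 5)) = (8 - 8)*(-4*(-10 - 5)) = 0*(-4*(-15)) = 0*60 = 0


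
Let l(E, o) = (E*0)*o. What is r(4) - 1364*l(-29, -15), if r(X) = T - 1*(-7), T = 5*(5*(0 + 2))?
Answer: 57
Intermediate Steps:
l(E, o) = 0 (l(E, o) = 0*o = 0)
T = 50 (T = 5*(5*2) = 5*10 = 50)
r(X) = 57 (r(X) = 50 - 1*(-7) = 50 + 7 = 57)
r(4) - 1364*l(-29, -15) = 57 - 1364*0 = 57 + 0 = 57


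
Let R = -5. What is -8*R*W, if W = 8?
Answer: 320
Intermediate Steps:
-8*R*W = -(-40)*8 = -8*(-40) = 320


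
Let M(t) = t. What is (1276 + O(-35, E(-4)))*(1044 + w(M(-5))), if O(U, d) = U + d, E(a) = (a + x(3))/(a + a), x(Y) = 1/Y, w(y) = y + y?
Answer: 15404015/12 ≈ 1.2837e+6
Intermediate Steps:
w(y) = 2*y
E(a) = (1/3 + a)/(2*a) (E(a) = (a + 1/3)/(a + a) = (a + 1/3)/((2*a)) = (1/3 + a)*(1/(2*a)) = (1/3 + a)/(2*a))
(1276 + O(-35, E(-4)))*(1044 + w(M(-5))) = (1276 + (-35 + (1/6)*(1 + 3*(-4))/(-4)))*(1044 + 2*(-5)) = (1276 + (-35 + (1/6)*(-1/4)*(1 - 12)))*(1044 - 10) = (1276 + (-35 + (1/6)*(-1/4)*(-11)))*1034 = (1276 + (-35 + 11/24))*1034 = (1276 - 829/24)*1034 = (29795/24)*1034 = 15404015/12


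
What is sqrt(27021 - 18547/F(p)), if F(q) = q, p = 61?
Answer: sqrt(99413774)/61 ≈ 163.45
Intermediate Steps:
sqrt(27021 - 18547/F(p)) = sqrt(27021 - 18547/61) = sqrt(1629734/61) = sqrt(99413774)/61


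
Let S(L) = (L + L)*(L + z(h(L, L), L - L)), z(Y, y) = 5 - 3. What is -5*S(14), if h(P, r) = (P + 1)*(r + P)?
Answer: -2240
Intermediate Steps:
h(P, r) = (1 + P)*(P + r)
z(Y, y) = 2
S(L) = 2*L*(2 + L) (S(L) = (L + L)*(L + 2) = (2*L)*(2 + L) = 2*L*(2 + L))
-5*S(14) = -10*14*(2 + 14) = -10*14*16 = -5*448 = -2240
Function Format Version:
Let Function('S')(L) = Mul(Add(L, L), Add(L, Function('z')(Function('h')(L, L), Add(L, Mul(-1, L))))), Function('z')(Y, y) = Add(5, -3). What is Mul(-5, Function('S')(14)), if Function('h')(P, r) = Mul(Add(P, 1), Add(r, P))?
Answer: -2240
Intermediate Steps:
Function('h')(P, r) = Mul(Add(1, P), Add(P, r))
Function('z')(Y, y) = 2
Function('S')(L) = Mul(2, L, Add(2, L)) (Function('S')(L) = Mul(Add(L, L), Add(L, 2)) = Mul(Mul(2, L), Add(2, L)) = Mul(2, L, Add(2, L)))
Mul(-5, Function('S')(14)) = Mul(-5, Mul(2, 14, Add(2, 14))) = Mul(-5, Mul(2, 14, 16)) = Mul(-5, 448) = -2240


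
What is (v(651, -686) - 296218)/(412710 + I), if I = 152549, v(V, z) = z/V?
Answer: -27548372/52569087 ≈ -0.52404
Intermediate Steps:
(v(651, -686) - 296218)/(412710 + I) = (-686/651 - 296218)/(412710 + 152549) = (-686*1/651 - 296218)/565259 = (-98/93 - 296218)*(1/565259) = -27548372/93*1/565259 = -27548372/52569087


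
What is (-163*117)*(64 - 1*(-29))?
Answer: -1773603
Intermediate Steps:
(-163*117)*(64 - 1*(-29)) = -19071*(64 + 29) = -19071*93 = -1773603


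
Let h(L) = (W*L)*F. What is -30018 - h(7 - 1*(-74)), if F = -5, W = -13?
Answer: -35283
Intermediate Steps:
h(L) = 65*L (h(L) = -13*L*(-5) = 65*L)
-30018 - h(7 - 1*(-74)) = -30018 - 65*(7 - 1*(-74)) = -30018 - 65*(7 + 74) = -30018 - 65*81 = -30018 - 1*5265 = -30018 - 5265 = -35283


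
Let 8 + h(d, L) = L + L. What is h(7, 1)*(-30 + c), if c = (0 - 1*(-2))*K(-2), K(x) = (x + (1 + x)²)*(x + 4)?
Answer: 204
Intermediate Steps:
K(x) = (4 + x)*(x + (1 + x)²) (K(x) = (x + (1 + x)²)*(4 + x) = (4 + x)*(x + (1 + x)²))
h(d, L) = -8 + 2*L (h(d, L) = -8 + (L + L) = -8 + 2*L)
c = -4 (c = (0 - 1*(-2))*(4 + (-2)³ + 7*(-2)² + 13*(-2)) = (0 + 2)*(4 - 8 + 7*4 - 26) = 2*(4 - 8 + 28 - 26) = 2*(-2) = -4)
h(7, 1)*(-30 + c) = (-8 + 2*1)*(-30 - 4) = (-8 + 2)*(-34) = -6*(-34) = 204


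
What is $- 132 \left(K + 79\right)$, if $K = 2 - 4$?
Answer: $-10164$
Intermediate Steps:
$K = -2$ ($K = 2 - 4 = -2$)
$- 132 \left(K + 79\right) = - 132 \left(-2 + 79\right) = \left(-132\right) 77 = -10164$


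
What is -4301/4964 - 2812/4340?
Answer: -479781/316820 ≈ -1.5144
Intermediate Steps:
-4301/4964 - 2812/4340 = -4301*1/4964 - 2812*1/4340 = -253/292 - 703/1085 = -479781/316820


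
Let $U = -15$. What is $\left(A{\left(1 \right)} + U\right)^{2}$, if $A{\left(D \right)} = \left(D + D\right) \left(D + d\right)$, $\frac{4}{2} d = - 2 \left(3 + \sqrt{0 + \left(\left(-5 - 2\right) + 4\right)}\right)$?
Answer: $349 + 76 i \sqrt{3} \approx 349.0 + 131.64 i$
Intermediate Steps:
$d = -3 - i \sqrt{3}$ ($d = \frac{\left(-2\right) \left(3 + \sqrt{0 + \left(\left(-5 - 2\right) + 4\right)}\right)}{2} = \frac{\left(-2\right) \left(3 + \sqrt{0 + \left(-7 + 4\right)}\right)}{2} = \frac{\left(-2\right) \left(3 + \sqrt{0 - 3}\right)}{2} = \frac{\left(-2\right) \left(3 + \sqrt{-3}\right)}{2} = \frac{\left(-2\right) \left(3 + i \sqrt{3}\right)}{2} = \frac{-6 - 2 i \sqrt{3}}{2} = -3 - i \sqrt{3} \approx -3.0 - 1.732 i$)
$A{\left(D \right)} = 2 D \left(-3 + D - i \sqrt{3}\right)$ ($A{\left(D \right)} = \left(D + D\right) \left(D - \left(3 + i \sqrt{3}\right)\right) = 2 D \left(-3 + D - i \sqrt{3}\right)$)
$\left(A{\left(1 \right)} + U\right)^{2} = \left(2 \cdot 1 \left(-3 + 1 - i \sqrt{3}\right) - 15\right)^{2} = \left(2 \cdot 1 \left(-2 - i \sqrt{3}\right) - 15\right)^{2} = \left(\left(-4 - 2 i \sqrt{3}\right) - 15\right)^{2} = \left(-19 - 2 i \sqrt{3}\right)^{2}$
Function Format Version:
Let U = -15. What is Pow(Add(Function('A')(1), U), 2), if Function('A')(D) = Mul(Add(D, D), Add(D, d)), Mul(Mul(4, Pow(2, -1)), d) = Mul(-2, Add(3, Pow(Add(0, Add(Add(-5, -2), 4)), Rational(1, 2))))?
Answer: Add(349, Mul(76, I, Pow(3, Rational(1, 2)))) ≈ Add(349.00, Mul(131.64, I))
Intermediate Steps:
d = Add(-3, Mul(-1, I, Pow(3, Rational(1, 2)))) (d = Mul(Rational(1, 2), Mul(-2, Add(3, Pow(Add(0, Add(Add(-5, -2), 4)), Rational(1, 2))))) = Mul(Rational(1, 2), Mul(-2, Add(3, Pow(Add(0, Add(-7, 4)), Rational(1, 2))))) = Mul(Rational(1, 2), Mul(-2, Add(3, Pow(Add(0, -3), Rational(1, 2))))) = Mul(Rational(1, 2), Mul(-2, Add(3, Pow(-3, Rational(1, 2))))) = Mul(Rational(1, 2), Mul(-2, Add(3, Mul(I, Pow(3, Rational(1, 2)))))) = Mul(Rational(1, 2), Add(-6, Mul(-2, I, Pow(3, Rational(1, 2))))) = Add(-3, Mul(-1, I, Pow(3, Rational(1, 2)))) ≈ Add(-3.0000, Mul(-1.7320, I)))
Function('A')(D) = Mul(2, D, Add(-3, D, Mul(-1, I, Pow(3, Rational(1, 2))))) (Function('A')(D) = Mul(Add(D, D), Add(D, Add(-3, Mul(-1, I, Pow(3, Rational(1, 2)))))) = Mul(Mul(2, D), Add(-3, D, Mul(-1, I, Pow(3, Rational(1, 2))))) = Mul(2, D, Add(-3, D, Mul(-1, I, Pow(3, Rational(1, 2))))))
Pow(Add(Function('A')(1), U), 2) = Pow(Add(Mul(2, 1, Add(-3, 1, Mul(-1, I, Pow(3, Rational(1, 2))))), -15), 2) = Pow(Add(Mul(2, 1, Add(-2, Mul(-1, I, Pow(3, Rational(1, 2))))), -15), 2) = Pow(Add(Add(-4, Mul(-2, I, Pow(3, Rational(1, 2)))), -15), 2) = Pow(Add(-19, Mul(-2, I, Pow(3, Rational(1, 2)))), 2)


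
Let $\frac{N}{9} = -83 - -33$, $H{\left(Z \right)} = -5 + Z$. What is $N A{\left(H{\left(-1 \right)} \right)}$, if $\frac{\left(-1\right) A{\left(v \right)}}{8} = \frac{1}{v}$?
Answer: $-600$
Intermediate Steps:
$A{\left(v \right)} = - \frac{8}{v}$
$N = -450$ ($N = 9 \left(-83 - -33\right) = 9 \left(-83 + 33\right) = 9 \left(-50\right) = -450$)
$N A{\left(H{\left(-1 \right)} \right)} = - 450 \left(- \frac{8}{-5 - 1}\right) = - 450 \left(- \frac{8}{-6}\right) = - 450 \left(\left(-8\right) \left(- \frac{1}{6}\right)\right) = \left(-450\right) \frac{4}{3} = -600$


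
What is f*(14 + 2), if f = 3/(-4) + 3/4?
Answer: 0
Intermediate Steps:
f = 0 (f = 3*(-1/4) + 3*(1/4) = -3/4 + 3/4 = 0)
f*(14 + 2) = 0*(14 + 2) = 0*16 = 0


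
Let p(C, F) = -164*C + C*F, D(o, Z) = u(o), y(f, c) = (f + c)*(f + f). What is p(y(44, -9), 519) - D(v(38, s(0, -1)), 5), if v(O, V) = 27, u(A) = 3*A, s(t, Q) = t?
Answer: 1093319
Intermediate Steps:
y(f, c) = 2*f*(c + f) (y(f, c) = (c + f)*(2*f) = 2*f*(c + f))
D(o, Z) = 3*o
p(y(44, -9), 519) - D(v(38, s(0, -1)), 5) = (2*44*(-9 + 44))*(-164 + 519) - 3*27 = (2*44*35)*355 - 1*81 = 3080*355 - 81 = 1093400 - 81 = 1093319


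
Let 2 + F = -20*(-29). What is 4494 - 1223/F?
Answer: 2596309/578 ≈ 4491.9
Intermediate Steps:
F = 578 (F = -2 - 20*(-29) = -2 + 580 = 578)
4494 - 1223/F = 4494 - 1223/578 = 2596309/578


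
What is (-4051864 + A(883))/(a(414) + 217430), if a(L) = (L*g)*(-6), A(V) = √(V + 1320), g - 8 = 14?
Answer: -2025932/81391 + √2203/162782 ≈ -24.891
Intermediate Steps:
g = 22 (g = 8 + 14 = 22)
A(V) = √(1320 + V)
a(L) = -132*L (a(L) = (L*22)*(-6) = (22*L)*(-6) = -132*L)
(-4051864 + A(883))/(a(414) + 217430) = (-4051864 + √(1320 + 883))/(-132*414 + 217430) = (-4051864 + √2203)/(-54648 + 217430) = (-4051864 + √2203)/162782 = (-4051864 + √2203)*(1/162782) = -2025932/81391 + √2203/162782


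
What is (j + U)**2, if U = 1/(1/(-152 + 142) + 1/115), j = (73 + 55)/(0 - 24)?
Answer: 12996/49 ≈ 265.22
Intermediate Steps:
j = -16/3 (j = 128/(-24) = 128*(-1/24) = -16/3 ≈ -5.3333)
U = -230/21 (U = 1/(1/(-10) + 1/115) = 1/(-1/10 + 1/115) = 1/(-21/230) = -230/21 ≈ -10.952)
(j + U)**2 = (-16/3 - 230/21)**2 = (-114/7)**2 = 12996/49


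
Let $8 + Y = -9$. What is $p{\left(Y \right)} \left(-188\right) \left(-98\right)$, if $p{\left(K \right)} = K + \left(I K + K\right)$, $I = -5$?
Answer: $939624$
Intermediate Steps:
$Y = -17$ ($Y = -8 - 9 = -17$)
$p{\left(K \right)} = - 3 K$ ($p{\left(K \right)} = K + \left(- 5 K + K\right) = K - 4 K = - 3 K$)
$p{\left(Y \right)} \left(-188\right) \left(-98\right) = \left(-3\right) \left(-17\right) \left(-188\right) \left(-98\right) = 51 \left(-188\right) \left(-98\right) = \left(-9588\right) \left(-98\right) = 939624$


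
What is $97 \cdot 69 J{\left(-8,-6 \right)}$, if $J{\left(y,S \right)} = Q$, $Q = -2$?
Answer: $-13386$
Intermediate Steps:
$J{\left(y,S \right)} = -2$
$97 \cdot 69 J{\left(-8,-6 \right)} = 97 \cdot 69 \left(-2\right) = 6693 \left(-2\right) = -13386$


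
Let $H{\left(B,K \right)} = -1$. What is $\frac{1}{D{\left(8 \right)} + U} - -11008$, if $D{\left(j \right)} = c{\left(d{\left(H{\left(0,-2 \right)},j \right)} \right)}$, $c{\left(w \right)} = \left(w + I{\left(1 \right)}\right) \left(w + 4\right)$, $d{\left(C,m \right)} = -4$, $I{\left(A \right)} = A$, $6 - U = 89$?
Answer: $\frac{913663}{83} \approx 11008.0$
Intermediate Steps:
$U = -83$ ($U = 6 - 89 = -83$)
$c{\left(w \right)} = \left(1 + w\right) \left(4 + w\right)$ ($c{\left(w \right)} = \left(w + 1\right) \left(w + 4\right) = \left(1 + w\right) \left(4 + w\right)$)
$D{\left(j \right)} = 0$ ($D{\left(j \right)} = 4 + \left(-4\right)^{2} + 5 \left(-4\right) = 4 + 16 - 20 = 0$)
$\frac{1}{D{\left(8 \right)} + U} - -11008 = \frac{1}{0 - 83} - -11008 = \frac{1}{-83} + 11008 = - \frac{1}{83} + 11008 = \frac{913663}{83}$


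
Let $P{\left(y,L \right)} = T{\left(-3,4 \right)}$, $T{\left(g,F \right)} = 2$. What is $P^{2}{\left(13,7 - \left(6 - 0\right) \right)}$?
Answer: $4$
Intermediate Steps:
$P{\left(y,L \right)} = 2$
$P^{2}{\left(13,7 - \left(6 - 0\right) \right)} = 2^{2} = 4$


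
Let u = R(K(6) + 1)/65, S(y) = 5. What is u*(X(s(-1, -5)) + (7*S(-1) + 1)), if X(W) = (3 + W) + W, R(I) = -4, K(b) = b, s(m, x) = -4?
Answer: -124/65 ≈ -1.9077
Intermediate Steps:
u = -4/65 ≈ -0.061538
X(W) = 3 + 2*W
u*(X(s(-1, -5)) + (7*S(-1) + 1)) = -4*((3 + 2*(-4)) + (7*5 + 1))/65 = -4*((3 - 8) + (35 + 1))/65 = -4*(-5 + 36)/65 = -4/65*31 = -124/65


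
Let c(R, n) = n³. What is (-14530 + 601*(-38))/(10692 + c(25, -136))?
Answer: 9342/626191 ≈ 0.014919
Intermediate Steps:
(-14530 + 601*(-38))/(10692 + c(25, -136)) = (-14530 + 601*(-38))/(10692 + (-136)³) = (-14530 - 22838)/(10692 - 2515456) = -37368/(-2504764) = -37368*(-1/2504764) = 9342/626191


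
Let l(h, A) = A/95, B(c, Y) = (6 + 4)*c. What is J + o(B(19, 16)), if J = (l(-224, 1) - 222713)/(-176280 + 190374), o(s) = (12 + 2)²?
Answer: 40212091/223155 ≈ 180.20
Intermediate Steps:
B(c, Y) = 10*c
l(h, A) = A/95 (l(h, A) = A*(1/95) = A/95)
o(s) = 196 (o(s) = 14² = 196)
J = -3526289/223155 (J = ((1/95)*1 - 222713)/(-176280 + 190374) = (1/95 - 222713)/14094 = -21157734/95*1/14094 = -3526289/223155 ≈ -15.802)
J + o(B(19, 16)) = -3526289/223155 + 196 = 40212091/223155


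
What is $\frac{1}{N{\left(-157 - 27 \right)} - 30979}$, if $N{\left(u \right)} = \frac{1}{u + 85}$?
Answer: $- \frac{99}{3066922} \approx -3.228 \cdot 10^{-5}$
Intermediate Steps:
$N{\left(u \right)} = \frac{1}{85 + u}$
$\frac{1}{N{\left(-157 - 27 \right)} - 30979} = \frac{1}{\frac{1}{85 - 184} - 30979} = \frac{1}{\frac{1}{-99} - 30979} = \frac{1}{- \frac{1}{99} - 30979} = \frac{1}{- \frac{3066922}{99}} = - \frac{99}{3066922}$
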